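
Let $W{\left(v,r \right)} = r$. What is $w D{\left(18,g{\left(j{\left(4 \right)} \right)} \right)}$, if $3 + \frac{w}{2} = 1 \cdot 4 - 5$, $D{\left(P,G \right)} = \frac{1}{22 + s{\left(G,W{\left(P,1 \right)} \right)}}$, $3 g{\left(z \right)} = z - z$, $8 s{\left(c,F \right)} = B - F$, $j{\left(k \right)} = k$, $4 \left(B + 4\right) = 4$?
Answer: $- \frac{16}{43} \approx -0.37209$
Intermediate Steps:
$B = -3$ ($B = -4 + \frac{1}{4} \cdot 4 = -4 + 1 = -3$)
$s{\left(c,F \right)} = - \frac{3}{8} - \frac{F}{8}$ ($s{\left(c,F \right)} = \frac{-3 - F}{8} = - \frac{3}{8} - \frac{F}{8}$)
$g{\left(z \right)} = 0$ ($g{\left(z \right)} = \frac{z - z}{3} = \frac{1}{3} \cdot 0 = 0$)
$D{\left(P,G \right)} = \frac{2}{43}$ ($D{\left(P,G \right)} = \frac{1}{22 - \frac{1}{2}} = \frac{1}{\frac{43}{2}} = \frac{2}{43}$)
$w = -8$ ($w = -6 + 2 \left(1 \cdot 4 - 5\right) = -6 + 2 \left(4 - 5\right) = -6 + 2 \left(-1\right) = -6 - 2 = -8$)
$w D{\left(18,g{\left(j{\left(4 \right)} \right)} \right)} = \left(-8\right) \frac{2}{43} = - \frac{16}{43}$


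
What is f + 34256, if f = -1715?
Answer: 32541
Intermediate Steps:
f + 34256 = -1715 + 34256 = 32541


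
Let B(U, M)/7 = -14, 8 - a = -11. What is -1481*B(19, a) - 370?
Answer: 144768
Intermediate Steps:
a = 19 (a = 8 - 1*(-11) = 8 + 11 = 19)
B(U, M) = -98 (B(U, M) = 7*(-14) = -98)
-1481*B(19, a) - 370 = -1481*(-98) - 370 = 145138 - 370 = 144768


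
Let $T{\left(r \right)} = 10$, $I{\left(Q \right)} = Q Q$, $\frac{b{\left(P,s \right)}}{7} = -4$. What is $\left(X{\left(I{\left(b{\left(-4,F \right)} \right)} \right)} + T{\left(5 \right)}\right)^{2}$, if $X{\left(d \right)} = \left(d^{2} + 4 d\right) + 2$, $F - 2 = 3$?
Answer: $381681782416$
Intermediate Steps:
$F = 5$ ($F = 2 + 3 = 5$)
$b{\left(P,s \right)} = -28$ ($b{\left(P,s \right)} = 7 \left(-4\right) = -28$)
$I{\left(Q \right)} = Q^{2}$
$X{\left(d \right)} = 2 + d^{2} + 4 d$
$\left(X{\left(I{\left(b{\left(-4,F \right)} \right)} \right)} + T{\left(5 \right)}\right)^{2} = \left(\left(2 + \left(\left(-28\right)^{2}\right)^{2} + 4 \left(-28\right)^{2}\right) + 10\right)^{2} = \left(\left(2 + 784^{2} + 4 \cdot 784\right) + 10\right)^{2} = \left(\left(2 + 614656 + 3136\right) + 10\right)^{2} = \left(617794 + 10\right)^{2} = 617804^{2} = 381681782416$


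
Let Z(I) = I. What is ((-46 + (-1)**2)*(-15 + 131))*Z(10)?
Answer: -52200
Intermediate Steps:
((-46 + (-1)**2)*(-15 + 131))*Z(10) = ((-46 + (-1)**2)*(-15 + 131))*10 = ((-46 + 1)*116)*10 = -45*116*10 = -5220*10 = -52200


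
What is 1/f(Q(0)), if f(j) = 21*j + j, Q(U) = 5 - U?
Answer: 1/110 ≈ 0.0090909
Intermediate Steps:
f(j) = 22*j
1/f(Q(0)) = 1/(22*(5 - 1*0)) = 1/(22*(5 + 0)) = 1/(22*5) = 1/110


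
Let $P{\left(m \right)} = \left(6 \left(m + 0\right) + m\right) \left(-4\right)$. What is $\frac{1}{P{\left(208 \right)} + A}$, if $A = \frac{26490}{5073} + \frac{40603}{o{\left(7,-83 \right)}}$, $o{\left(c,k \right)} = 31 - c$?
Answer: $- \frac{40584}{167489623} \approx -0.00024231$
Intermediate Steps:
$A = \frac{68871593}{40584}$ ($A = \frac{26490}{5073} + \frac{40603}{31 - 7} = 26490 \cdot \frac{1}{5073} + \frac{40603}{31 - 7} = \frac{8830}{1691} + \frac{40603}{24} = \frac{68871593}{40584} \approx 1697.0$)
$P{\left(m \right)} = - 28 m$ ($P{\left(m \right)} = \left(6 m + m\right) \left(-4\right) = 7 m \left(-4\right) = - 28 m$)
$\frac{1}{P{\left(208 \right)} + A} = \frac{1}{\left(-28\right) 208 + \frac{68871593}{40584}} = \frac{1}{-5824 + \frac{68871593}{40584}} = \frac{1}{- \frac{167489623}{40584}} = - \frac{40584}{167489623}$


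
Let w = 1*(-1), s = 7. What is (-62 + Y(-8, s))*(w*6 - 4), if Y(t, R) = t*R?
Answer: 1180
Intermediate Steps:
Y(t, R) = R*t
w = -1
(-62 + Y(-8, s))*(w*6 - 4) = (-62 + 7*(-8))*(-1*6 - 4) = (-62 - 56)*(-6 - 4) = -118*(-10) = 1180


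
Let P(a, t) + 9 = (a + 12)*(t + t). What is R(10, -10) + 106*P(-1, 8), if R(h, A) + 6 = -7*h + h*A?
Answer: 17526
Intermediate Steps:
P(a, t) = -9 + 2*t*(12 + a) (P(a, t) = -9 + (a + 12)*(t + t) = -9 + (12 + a)*(2*t) = -9 + 2*t*(12 + a))
R(h, A) = -6 - 7*h + A*h (R(h, A) = -6 + (-7*h + h*A) = -6 + (-7*h + A*h) = -6 - 7*h + A*h)
R(10, -10) + 106*P(-1, 8) = (-6 - 7*10 - 10*10) + 106*(-9 + 24*8 + 2*(-1)*8) = (-6 - 70 - 100) + 106*(-9 + 192 - 16) = -176 + 106*167 = -176 + 17702 = 17526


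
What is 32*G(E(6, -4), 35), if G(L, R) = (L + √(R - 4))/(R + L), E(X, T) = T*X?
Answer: -768/11 + 32*√31/11 ≈ -53.621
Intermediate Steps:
G(L, R) = (L + √(-4 + R))/(L + R)
32*G(E(6, -4), 35) = 32*((-4*6 + √(-4 + 35))/(-4*6 + 35)) = 32*((-24 + √31)/(-24 + 35)) = 32*((-24 + √31)/11) = 32*(-24/11 + √31/11) = -768/11 + 32*√31/11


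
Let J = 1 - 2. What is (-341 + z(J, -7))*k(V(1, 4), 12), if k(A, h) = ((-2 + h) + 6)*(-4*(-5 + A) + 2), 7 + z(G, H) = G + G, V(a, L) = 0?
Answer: -123200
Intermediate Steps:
J = -1
z(G, H) = -7 + 2*G (z(G, H) = -7 + (G + G) = -7 + 2*G)
k(A, h) = (4 + h)*(22 - 4*A) (k(A, h) = (4 + h)*((20 - 4*A) + 2) = (4 + h)*(22 - 4*A))
(-341 + z(J, -7))*k(V(1, 4), 12) = (-341 + (-7 + 2*(-1)))*(88 - 16*0 + 22*12 - 4*0*12) = (-341 + (-7 - 2))*(88 + 0 + 264 + 0) = (-341 - 9)*352 = -350*352 = -123200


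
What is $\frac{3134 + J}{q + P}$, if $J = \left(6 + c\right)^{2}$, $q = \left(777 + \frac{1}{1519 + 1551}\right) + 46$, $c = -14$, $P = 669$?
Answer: $\frac{9817860}{4580441} \approx 2.1434$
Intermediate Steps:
$q = \frac{2526611}{3070}$ ($q = \left(777 + \frac{1}{3070}\right) + 46 = \frac{2385391}{3070} + 46 = \frac{2526611}{3070} \approx 823.0$)
$J = 64$ ($J = \left(6 - 14\right)^{2} = \left(-8\right)^{2} = 64$)
$\frac{3134 + J}{q + P} = \frac{3134 + 64}{\frac{2526611}{3070} + 669} = \frac{3198}{\frac{4580441}{3070}} = 3198 \cdot \frac{3070}{4580441} = \frac{9817860}{4580441}$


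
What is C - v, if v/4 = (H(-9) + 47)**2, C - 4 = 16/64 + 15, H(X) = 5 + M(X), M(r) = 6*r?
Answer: 13/4 ≈ 3.2500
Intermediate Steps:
H(X) = 5 + 6*X
C = 77/4 (C = 4 + (16/64 + 15) = 4 + ((1/64)*16 + 15) = 4 + (1/4 + 15) = 4 + 61/4 = 77/4 ≈ 19.250)
v = 16 (v = 4*((5 + 6*(-9)) + 47)**2 = 4*((5 - 54) + 47)**2 = 4*(-49 + 47)**2 = 4*(-2)**2 = 4*4 = 16)
C - v = 77/4 - 1*16 = 77/4 - 16 = 13/4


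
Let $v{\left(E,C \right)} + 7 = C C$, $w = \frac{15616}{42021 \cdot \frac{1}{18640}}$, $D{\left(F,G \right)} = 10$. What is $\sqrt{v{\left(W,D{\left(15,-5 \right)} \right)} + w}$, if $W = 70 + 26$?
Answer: $\frac{\sqrt{1377309211117}}{14007} \approx 83.786$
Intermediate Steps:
$w = \frac{291082240}{42021}$ ($w = \frac{15616}{42021 \cdot \frac{1}{18640}} = \frac{15616}{\frac{42021}{18640}} = 15616 \cdot \frac{18640}{42021} = \frac{291082240}{42021} \approx 6927.1$)
$W = 96$
$v{\left(E,C \right)} = -7 + C^{2}$ ($v{\left(E,C \right)} = -7 + C C = -7 + C^{2}$)
$\sqrt{v{\left(W,D{\left(15,-5 \right)} \right)} + w} = \sqrt{\left(-7 + 10^{2}\right) + \frac{291082240}{42021}} = \sqrt{\left(-7 + 100\right) + \frac{291082240}{42021}} = \sqrt{93 + \frac{291082240}{42021}} = \sqrt{\frac{294990193}{42021}} = \frac{\sqrt{1377309211117}}{14007}$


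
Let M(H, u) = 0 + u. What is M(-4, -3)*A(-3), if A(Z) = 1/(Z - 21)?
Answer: ⅛ ≈ 0.12500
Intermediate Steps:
M(H, u) = u
A(Z) = 1/(-21 + Z)
M(-4, -3)*A(-3) = -3/(-21 - 3) = -3/(-24) = -3*(-1/24) = ⅛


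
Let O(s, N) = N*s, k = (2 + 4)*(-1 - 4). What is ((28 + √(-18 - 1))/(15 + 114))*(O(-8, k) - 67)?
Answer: 4844/129 + 173*I*√19/129 ≈ 37.55 + 5.8457*I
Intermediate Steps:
k = -30 (k = 6*(-5) = -30)
((28 + √(-18 - 1))/(15 + 114))*(O(-8, k) - 67) = ((28 + √(-18 - 1))/(15 + 114))*(-30*(-8) - 67) = ((28 + √(-19))/129)*(240 - 67) = ((28 + I*√19)*(1/129))*173 = (28/129 + I*√19/129)*173 = 4844/129 + 173*I*√19/129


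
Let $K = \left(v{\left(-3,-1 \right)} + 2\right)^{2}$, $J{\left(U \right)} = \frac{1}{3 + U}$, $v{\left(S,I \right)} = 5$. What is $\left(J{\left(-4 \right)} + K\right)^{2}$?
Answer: $2304$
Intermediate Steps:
$K = 49$ ($K = \left(5 + 2\right)^{2} = 7^{2} = 49$)
$\left(J{\left(-4 \right)} + K\right)^{2} = \left(\frac{1}{3 - 4} + 49\right)^{2} = \left(\frac{1}{-1} + 49\right)^{2} = \left(-1 + 49\right)^{2} = 48^{2} = 2304$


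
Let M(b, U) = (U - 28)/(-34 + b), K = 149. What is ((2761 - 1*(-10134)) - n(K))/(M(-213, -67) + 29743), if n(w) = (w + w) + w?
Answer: 20228/48333 ≈ 0.41851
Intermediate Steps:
M(b, U) = (-28 + U)/(-34 + b)
n(w) = 3*w (n(w) = 2*w + w = 3*w)
((2761 - 1*(-10134)) - n(K))/(M(-213, -67) + 29743) = ((2761 - 1*(-10134)) - 3*149)/((-28 - 67)/(-34 - 213) + 29743) = ((2761 + 10134) - 1*447)/(-95/(-247) + 29743) = (12895 - 447)/(-1/247*(-95) + 29743) = 12448/(5/13 + 29743) = 12448/(386664/13) = 12448*(13/386664) = 20228/48333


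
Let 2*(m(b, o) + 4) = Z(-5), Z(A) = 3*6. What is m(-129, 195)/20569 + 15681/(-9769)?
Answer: -322493644/200938561 ≈ -1.6049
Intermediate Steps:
Z(A) = 18
m(b, o) = 5 (m(b, o) = -4 + (½)*18 = -4 + 9 = 5)
m(-129, 195)/20569 + 15681/(-9769) = 5/20569 + 15681/(-9769) = 5*(1/20569) + 15681*(-1/9769) = 5/20569 - 15681/9769 = -322493644/200938561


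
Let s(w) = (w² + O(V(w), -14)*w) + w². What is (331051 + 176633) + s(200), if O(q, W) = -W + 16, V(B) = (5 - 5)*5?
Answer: 593684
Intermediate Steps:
V(B) = 0 (V(B) = 0*5 = 0)
O(q, W) = 16 - W
s(w) = 2*w² + 30*w (s(w) = (w² + (16 - 1*(-14))*w) + w² = (w² + (16 + 14)*w) + w² = (w² + 30*w) + w² = 2*w² + 30*w)
(331051 + 176633) + s(200) = (331051 + 176633) + 2*200*(15 + 200) = 507684 + 2*200*215 = 507684 + 86000 = 593684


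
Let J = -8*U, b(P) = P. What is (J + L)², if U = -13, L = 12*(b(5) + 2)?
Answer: 35344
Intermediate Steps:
L = 84 (L = 12*(5 + 2) = 12*7 = 84)
J = 104 (J = -8*(-13) = 104)
(J + L)² = (104 + 84)² = 188² = 35344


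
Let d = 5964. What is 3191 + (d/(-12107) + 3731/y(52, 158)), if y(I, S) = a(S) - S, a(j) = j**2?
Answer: 958238266455/300326242 ≈ 3190.7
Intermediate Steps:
y(I, S) = S**2 - S
3191 + (d/(-12107) + 3731/y(52, 158)) = 3191 + (5964/(-12107) + 3731/((158*(-1 + 158)))) = 3191 + (5964*(-1/12107) + 3731/((158*157))) = 3191 + (-5964/12107 + 3731/24806) = 3191 - 102771767/300326242 = 958238266455/300326242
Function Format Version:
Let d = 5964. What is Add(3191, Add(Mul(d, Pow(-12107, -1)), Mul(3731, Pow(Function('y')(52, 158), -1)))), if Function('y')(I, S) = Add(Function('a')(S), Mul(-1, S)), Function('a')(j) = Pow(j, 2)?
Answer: Rational(958238266455, 300326242) ≈ 3190.7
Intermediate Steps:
Function('y')(I, S) = Add(Pow(S, 2), Mul(-1, S))
Add(3191, Add(Mul(d, Pow(-12107, -1)), Mul(3731, Pow(Function('y')(52, 158), -1)))) = Add(3191, Add(Mul(5964, Pow(-12107, -1)), Mul(3731, Pow(Mul(158, Add(-1, 158)), -1)))) = Add(3191, Add(Mul(5964, Rational(-1, 12107)), Mul(3731, Pow(Mul(158, 157), -1)))) = Add(3191, Add(Rational(-5964, 12107), Mul(3731, Pow(24806, -1)))) = Add(3191, Add(Rational(-5964, 12107), Mul(3731, Rational(1, 24806)))) = Add(3191, Add(Rational(-5964, 12107), Rational(3731, 24806))) = Add(3191, Rational(-102771767, 300326242)) = Rational(958238266455, 300326242)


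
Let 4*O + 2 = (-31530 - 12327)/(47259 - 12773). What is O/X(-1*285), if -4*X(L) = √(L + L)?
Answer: -112829*I*√570/19657020 ≈ -0.13704*I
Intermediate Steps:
O = -112829/137944 (O = -½ + ((-31530 - 12327)/(47259 - 12773))/4 = -½ + (-43857/34486)/4 = -½ + (-43857*1/34486)/4 = -½ + (¼)*(-43857/34486) = -½ - 43857/137944 = -112829/137944 ≈ -0.81793)
X(L) = -√2*√L/4 (X(L) = -√(L + L)/4 = -√2*√L/4)
O/X(-1*285) = -112829*2*I*√570/285/137944 = -112829*I*√570/19657020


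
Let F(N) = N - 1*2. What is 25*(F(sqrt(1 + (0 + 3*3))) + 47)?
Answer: 1125 + 25*sqrt(10) ≈ 1204.1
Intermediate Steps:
F(N) = -2 + N (F(N) = N - 2 = -2 + N)
25*(F(sqrt(1 + (0 + 3*3))) + 47) = 25*((-2 + sqrt(1 + (0 + 3*3))) + 47) = 25*((-2 + sqrt(1 + (0 + 9))) + 47) = 25*((-2 + sqrt(1 + 9)) + 47) = 25*((-2 + sqrt(10)) + 47) = 25*(45 + sqrt(10)) = 1125 + 25*sqrt(10)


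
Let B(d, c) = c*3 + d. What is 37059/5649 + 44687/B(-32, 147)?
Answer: 89197998/770147 ≈ 115.82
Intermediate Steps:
B(d, c) = d + 3*c (B(d, c) = 3*c + d = d + 3*c)
37059/5649 + 44687/B(-32, 147) = 37059/5649 + 44687/(-32 + 3*147) = 37059*(1/5649) + 44687/(-32 + 441) = 12353/1883 + 44687/409 = 89197998/770147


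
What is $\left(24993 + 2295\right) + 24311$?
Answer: $51599$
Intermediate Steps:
$\left(24993 + 2295\right) + 24311 = 27288 + 24311 = 51599$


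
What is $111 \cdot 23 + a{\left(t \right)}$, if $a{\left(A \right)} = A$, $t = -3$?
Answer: $2550$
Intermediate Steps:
$111 \cdot 23 + a{\left(t \right)} = 111 \cdot 23 - 3 = 2553 - 3 = 2550$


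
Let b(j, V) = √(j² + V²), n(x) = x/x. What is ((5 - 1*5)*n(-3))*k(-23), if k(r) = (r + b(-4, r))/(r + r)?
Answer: 0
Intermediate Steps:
n(x) = 1
b(j, V) = √(V² + j²)
k(r) = (r + √(16 + r²))/(2*r) (k(r) = (r + √(r² + (-4)²))/(r + r) = (r + √(r² + 16))/((2*r)) = (r + √(16 + r²))*(1/(2*r)) = (r + √(16 + r²))/(2*r))
((5 - 1*5)*n(-3))*k(-23) = ((5 - 1*5)*1)*((½)*(-23 + √(16 + (-23)²))/(-23)) = ((5 - 5)*1)*((½)*(-1/23)*(-23 + √(16 + 529))) = (0*1)*((½)*(-1/23)*(-23 + √545)) = 0*(½ - √545/46) = 0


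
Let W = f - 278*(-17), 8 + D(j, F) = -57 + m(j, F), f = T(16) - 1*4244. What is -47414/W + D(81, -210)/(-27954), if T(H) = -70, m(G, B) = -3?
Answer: -331345735/2879262 ≈ -115.08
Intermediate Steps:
f = -4314 (f = -70 - 1*4244 = -70 - 4244 = -4314)
D(j, F) = -68 (D(j, F) = -8 + (-57 - 3) = -8 - 60 = -68)
W = 412 (W = -4314 - 278*(-17) = -4314 + 4726 = 412)
-47414/W + D(81, -210)/(-27954) = -47414/412 - 68/(-27954) = -47414*1/412 - 68*(-1/27954) = -23707/206 + 34/13977 = -331345735/2879262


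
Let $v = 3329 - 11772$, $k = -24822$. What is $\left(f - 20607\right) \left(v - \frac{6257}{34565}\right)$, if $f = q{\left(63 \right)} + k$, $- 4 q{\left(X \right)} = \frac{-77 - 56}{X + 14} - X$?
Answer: $\frac{145785322104632}{380215} \approx 3.8343 \cdot 10^{8}$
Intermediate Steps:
$v = -8443$ ($v = 3329 - 11772 = -8443$)
$q{\left(X \right)} = \frac{X}{4} + \frac{133}{4 \left(14 + X\right)}$ ($q{\left(X \right)} = - \frac{\frac{-77 - 56}{X + 14} - X}{4} = - \frac{- \frac{133}{14 + X} - X}{4} = - \frac{- X - \frac{133}{14 + X}}{4} = \frac{X}{4} + \frac{133}{4 \left(14 + X\right)}$)
$f = - \frac{272864}{11}$ ($f = \frac{133 + 63^{2} + 14 \cdot 63}{4 \left(14 + 63\right)} - 24822 = \frac{133 + 3969 + 882}{4 \cdot 77} - 24822 = \frac{1}{4} \cdot \frac{1}{77} \cdot 4984 - 24822 = \frac{178}{11} - 24822 = - \frac{272864}{11} \approx -24806.0$)
$\left(f - 20607\right) \left(v - \frac{6257}{34565}\right) = \left(- \frac{272864}{11} - 20607\right) \left(-8443 - \frac{6257}{34565}\right) = - \frac{499541 \left(-8443 - \frac{6257}{34565}\right)}{11} = \left(- \frac{499541}{11}\right) \left(- \frac{291838552}{34565}\right) = \frac{145785322104632}{380215}$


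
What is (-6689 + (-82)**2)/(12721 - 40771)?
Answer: -7/5610 ≈ -0.0012478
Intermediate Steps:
(-6689 + (-82)**2)/(12721 - 40771) = (-6689 + 6724)/(-28050) = 35*(-1/28050) = -7/5610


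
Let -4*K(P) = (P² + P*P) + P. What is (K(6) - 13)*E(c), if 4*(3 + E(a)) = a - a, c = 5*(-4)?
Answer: 195/2 ≈ 97.500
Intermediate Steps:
c = -20
E(a) = -3 (E(a) = -3 + (a - a)/4 = -3 + (¼)*0 = -3 + 0 = -3)
K(P) = -P²/2 - P/4 (K(P) = -((P² + P*P) + P)/4 = -((P² + P²) + P)/4 = -(2*P² + P)/4 = -(P + 2*P²)/4 = -P²/2 - P/4)
(K(6) - 13)*E(c) = (-¼*6*(1 + 2*6) - 13)*(-3) = (-¼*6*(1 + 12) - 13)*(-3) = (-¼*6*13 - 13)*(-3) = (-39/2 - 13)*(-3) = -65/2*(-3) = 195/2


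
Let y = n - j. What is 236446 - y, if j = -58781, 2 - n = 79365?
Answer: 257028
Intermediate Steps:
n = -79363 (n = 2 - 1*79365 = 2 - 79365 = -79363)
y = -20582 (y = -79363 - 1*(-58781) = -79363 + 58781 = -20582)
236446 - y = 236446 - 1*(-20582) = 236446 + 20582 = 257028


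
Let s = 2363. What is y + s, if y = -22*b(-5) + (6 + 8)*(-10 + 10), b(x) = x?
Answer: 2473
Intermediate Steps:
y = 110 (y = -22*(-5) + (6 + 8)*(-10 + 10) = 110 + 14*0 = 110 + 0 = 110)
y + s = 110 + 2363 = 2473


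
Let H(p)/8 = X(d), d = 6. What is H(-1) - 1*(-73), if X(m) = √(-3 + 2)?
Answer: 73 + 8*I ≈ 73.0 + 8.0*I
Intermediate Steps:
X(m) = I (X(m) = √(-1) = I)
H(p) = 8*I
H(-1) - 1*(-73) = 8*I - 1*(-73) = 8*I + 73 = 73 + 8*I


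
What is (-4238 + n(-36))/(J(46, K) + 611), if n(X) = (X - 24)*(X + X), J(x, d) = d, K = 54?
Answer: 82/665 ≈ 0.12331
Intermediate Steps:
n(X) = 2*X*(-24 + X) (n(X) = (-24 + X)*(2*X) = 2*X*(-24 + X))
(-4238 + n(-36))/(J(46, K) + 611) = (-4238 + 2*(-36)*(-24 - 36))/(54 + 611) = (-4238 + 2*(-36)*(-60))/665 = (-4238 + 4320)*(1/665) = 82*(1/665) = 82/665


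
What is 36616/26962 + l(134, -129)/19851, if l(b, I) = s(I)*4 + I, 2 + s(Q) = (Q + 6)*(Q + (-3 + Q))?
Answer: 160977491/20585487 ≈ 7.8199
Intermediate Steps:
s(Q) = -2 + (-3 + 2*Q)*(6 + Q) (s(Q) = -2 + (Q + 6)*(Q + (-3 + Q)) = -2 + (6 + Q)*(-3 + 2*Q) = -2 + (-3 + 2*Q)*(6 + Q))
l(b, I) = -80 + 8*I² + 37*I (l(b, I) = (-20 + 2*I² + 9*I)*4 + I = (-80 + 8*I² + 36*I) + I = -80 + 8*I² + 37*I)
36616/26962 + l(134, -129)/19851 = 36616/26962 + (-80 + 8*(-129)² + 37*(-129))/19851 = 36616*(1/26962) + (-80 + 8*16641 - 4773)*(1/19851) = 18308/13481 + (-80 + 133128 - 4773)*(1/19851) = 18308/13481 + 128275*(1/19851) = 18308/13481 + 128275/19851 = 160977491/20585487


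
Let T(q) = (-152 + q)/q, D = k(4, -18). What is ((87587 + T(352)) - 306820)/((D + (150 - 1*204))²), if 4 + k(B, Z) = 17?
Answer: -9646227/73964 ≈ -130.42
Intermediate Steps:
k(B, Z) = 13 (k(B, Z) = -4 + 17 = 13)
D = 13
T(q) = (-152 + q)/q
((87587 + T(352)) - 306820)/((D + (150 - 1*204))²) = ((87587 + (-152 + 352)/352) - 306820)/((13 + (150 - 1*204))²) = ((87587 + (1/352)*200) - 306820)/((13 + (150 - 204))²) = ((87587 + 25/44) - 306820)/((13 - 54)²) = (3853853/44 - 306820)/((-41)²) = -9646227/44/1681 = -9646227/44*1/1681 = -9646227/73964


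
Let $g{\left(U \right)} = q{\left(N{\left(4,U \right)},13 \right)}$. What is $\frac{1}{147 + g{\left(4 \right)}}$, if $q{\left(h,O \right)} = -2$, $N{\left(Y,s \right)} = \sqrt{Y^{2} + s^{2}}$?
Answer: $\frac{1}{145} \approx 0.0068966$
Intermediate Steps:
$g{\left(U \right)} = -2$
$\frac{1}{147 + g{\left(4 \right)}} = \frac{1}{147 - 2} = \frac{1}{145}$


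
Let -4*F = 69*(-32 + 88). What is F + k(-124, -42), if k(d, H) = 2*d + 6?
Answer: -1208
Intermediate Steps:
k(d, H) = 6 + 2*d
F = -966 (F = -69*(-32 + 88)/4 = -69*56/4 = -¼*3864 = -966)
F + k(-124, -42) = -966 + (6 + 2*(-124)) = -966 + (6 - 248) = -966 - 242 = -1208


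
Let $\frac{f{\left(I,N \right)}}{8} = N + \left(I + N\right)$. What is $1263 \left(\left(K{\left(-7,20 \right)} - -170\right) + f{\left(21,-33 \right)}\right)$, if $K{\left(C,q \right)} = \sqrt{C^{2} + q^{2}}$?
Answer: $-239970 + 1263 \sqrt{449} \approx -2.1321 \cdot 10^{5}$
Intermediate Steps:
$f{\left(I,N \right)} = 8 I + 16 N$ ($f{\left(I,N \right)} = 8 \left(N + \left(I + N\right)\right) = 8 \left(I + 2 N\right) = 8 I + 16 N$)
$1263 \left(\left(K{\left(-7,20 \right)} - -170\right) + f{\left(21,-33 \right)}\right) = 1263 \left(\left(\sqrt{\left(-7\right)^{2} + 20^{2}} - -170\right) + \left(8 \cdot 21 + 16 \left(-33\right)\right)\right) = 1263 \left(\left(\sqrt{49 + 400} + 170\right) + \left(168 - 528\right)\right) = 1263 \left(\left(\sqrt{449} + 170\right) - 360\right) = 1263 \left(\left(170 + \sqrt{449}\right) - 360\right) = 1263 \left(-190 + \sqrt{449}\right) = -239970 + 1263 \sqrt{449}$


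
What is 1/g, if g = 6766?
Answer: 1/6766 ≈ 0.00014780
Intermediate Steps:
1/g = 1/6766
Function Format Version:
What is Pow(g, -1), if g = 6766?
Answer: Rational(1, 6766) ≈ 0.00014780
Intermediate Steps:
Pow(g, -1) = Pow(6766, -1) = Rational(1, 6766)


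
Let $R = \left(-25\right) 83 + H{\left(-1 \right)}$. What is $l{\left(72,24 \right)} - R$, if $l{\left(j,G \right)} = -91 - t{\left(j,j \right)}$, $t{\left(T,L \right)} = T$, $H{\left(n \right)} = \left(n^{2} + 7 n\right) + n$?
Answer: $1919$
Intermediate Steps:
$H{\left(n \right)} = n^{2} + 8 n$
$R = -2082$ ($R = \left(-25\right) 83 - \left(8 - 1\right) = -2075 - 7 = -2082$)
$l{\left(j,G \right)} = -91 - j$
$l{\left(72,24 \right)} - R = \left(-91 - 72\right) - -2082 = \left(-91 - 72\right) + 2082 = -163 + 2082 = 1919$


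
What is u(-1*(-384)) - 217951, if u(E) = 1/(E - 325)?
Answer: -12859108/59 ≈ -2.1795e+5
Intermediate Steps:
u(E) = 1/(-325 + E)
u(-1*(-384)) - 217951 = 1/(-325 - 1*(-384)) - 217951 = 1/(-325 + 384) - 217951 = 1/59 - 217951 = -12859108/59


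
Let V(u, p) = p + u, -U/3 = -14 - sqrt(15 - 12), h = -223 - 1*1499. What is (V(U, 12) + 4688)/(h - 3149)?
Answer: -4742/4871 - 3*sqrt(3)/4871 ≈ -0.97458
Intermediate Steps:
h = -1722 (h = -223 - 1499 = -1722)
U = 42 + 3*sqrt(3) (U = -3*(-14 - sqrt(15 - 12)) = -3*(-14 - sqrt(3)) = 42 + 3*sqrt(3) ≈ 47.196)
(V(U, 12) + 4688)/(h - 3149) = ((12 + (42 + 3*sqrt(3))) + 4688)/(-1722 - 3149) = ((54 + 3*sqrt(3)) + 4688)/(-4871) = (4742 + 3*sqrt(3))*(-1/4871) = -4742/4871 - 3*sqrt(3)/4871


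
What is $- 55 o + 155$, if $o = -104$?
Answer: $5875$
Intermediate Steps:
$- 55 o + 155 = \left(-55\right) \left(-104\right) + 155 = 5720 + 155 = 5875$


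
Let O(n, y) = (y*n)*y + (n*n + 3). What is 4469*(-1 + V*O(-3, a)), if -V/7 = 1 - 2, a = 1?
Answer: 277078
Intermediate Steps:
O(n, y) = 3 + n² + n*y² (O(n, y) = (n*y)*y + (n² + 3) = n*y² + (3 + n²) = 3 + n² + n*y²)
V = 7 (V = -7*(1 - 2) = -7*(-1) = 7)
4469*(-1 + V*O(-3, a)) = 4469*(-1 + 7*(3 + (-3)² - 3*1²)) = 4469*(-1 + 7*(3 + 9 - 3*1)) = 4469*(-1 + 7*(3 + 9 - 3)) = 4469*(-1 + 7*9) = 4469*(-1 + 63) = 4469*62 = 277078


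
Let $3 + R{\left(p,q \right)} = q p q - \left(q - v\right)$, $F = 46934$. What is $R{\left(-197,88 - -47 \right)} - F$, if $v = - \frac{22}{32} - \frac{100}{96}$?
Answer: $- \frac{174595139}{48} \approx -3.6374 \cdot 10^{6}$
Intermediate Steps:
$v = - \frac{83}{48}$ ($v = \left(-22\right) \frac{1}{32} - \frac{25}{24} = - \frac{11}{16} - \frac{25}{24} = - \frac{83}{48} \approx -1.7292$)
$R{\left(p,q \right)} = - \frac{227}{48} - q + p q^{2}$ ($R{\left(p,q \right)} = -3 - \left(\frac{83}{48} + q - q p q\right) = -3 - \left(\frac{83}{48} + q - p q q\right) = -3 - \left(\frac{83}{48} + q - p q^{2}\right) = - \frac{227}{48} - q + p q^{2}$)
$R{\left(-197,88 - -47 \right)} - F = \left(- \frac{227}{48} - \left(88 - -47\right) - 197 \left(88 - -47\right)^{2}\right) - 46934 = \left(- \frac{227}{48} - \left(88 + 47\right) - 197 \left(88 + 47\right)^{2}\right) - 46934 = \left(- \frac{227}{48} - 135 - 197 \cdot 135^{2}\right) - 46934 = \left(- \frac{227}{48} - 135 - 3590325\right) - 46934 = - \frac{172342307}{48} - 46934 = - \frac{174595139}{48}$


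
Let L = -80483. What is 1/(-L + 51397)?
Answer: 1/131880 ≈ 7.5827e-6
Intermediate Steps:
1/(-L + 51397) = 1/(-1*(-80483) + 51397) = 1/(80483 + 51397) = 1/131880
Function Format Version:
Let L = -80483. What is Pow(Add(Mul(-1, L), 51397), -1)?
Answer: Rational(1, 131880) ≈ 7.5827e-6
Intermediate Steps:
Pow(Add(Mul(-1, L), 51397), -1) = Pow(Add(Mul(-1, -80483), 51397), -1) = Pow(Add(80483, 51397), -1) = Pow(131880, -1) = Rational(1, 131880)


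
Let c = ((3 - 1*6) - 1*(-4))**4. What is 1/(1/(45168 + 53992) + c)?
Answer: 99160/99161 ≈ 0.99999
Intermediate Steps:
c = 1 (c = ((3 - 6) + 4)**4 = (-3 + 4)**4 = 1**4 = 1)
1/(1/(45168 + 53992) + c) = 1/(1/(45168 + 53992) + 1) = 1/(1/99160 + 1) = 1/(99161/99160) = 99160/99161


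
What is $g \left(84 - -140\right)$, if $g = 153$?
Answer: $34272$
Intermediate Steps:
$g \left(84 - -140\right) = 153 \left(84 - -140\right) = 153 \left(84 + 140\right) = 153 \cdot 224 = 34272$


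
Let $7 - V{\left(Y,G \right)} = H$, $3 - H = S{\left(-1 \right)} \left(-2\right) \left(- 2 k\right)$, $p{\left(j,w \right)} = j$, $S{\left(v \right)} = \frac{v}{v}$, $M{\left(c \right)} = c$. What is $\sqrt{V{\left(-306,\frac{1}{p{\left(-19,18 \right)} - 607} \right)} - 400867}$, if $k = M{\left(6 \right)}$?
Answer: $i \sqrt{400839} \approx 633.12 i$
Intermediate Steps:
$S{\left(v \right)} = 1$
$k = 6$
$H = -21$ ($H = 3 - 1 \left(-2\right) \left(\left(-2\right) 6\right) = 3 - \left(-2\right) \left(-12\right) = 3 - 24 = -21$)
$V{\left(Y,G \right)} = 28$ ($V{\left(Y,G \right)} = 7 - -21 = 7 + 21 = 28$)
$\sqrt{V{\left(-306,\frac{1}{p{\left(-19,18 \right)} - 607} \right)} - 400867} = \sqrt{28 - 400867} = \sqrt{-400839} = i \sqrt{400839}$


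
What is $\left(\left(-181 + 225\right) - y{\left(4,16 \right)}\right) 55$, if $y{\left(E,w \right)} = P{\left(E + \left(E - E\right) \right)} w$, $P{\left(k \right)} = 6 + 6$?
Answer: $-8140$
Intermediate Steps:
$P{\left(k \right)} = 12$
$y{\left(E,w \right)} = 12 w$
$\left(\left(-181 + 225\right) - y{\left(4,16 \right)}\right) 55 = \left(\left(-181 + 225\right) - 12 \cdot 16\right) 55 = \left(44 - 192\right) 55 = \left(-148\right) 55 = -8140$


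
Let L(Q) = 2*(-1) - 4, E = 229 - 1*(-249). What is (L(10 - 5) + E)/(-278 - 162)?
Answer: -59/55 ≈ -1.0727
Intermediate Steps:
E = 478 (E = 229 + 249 = 478)
L(Q) = -6 (L(Q) = -2 - 4 = -6)
(L(10 - 5) + E)/(-278 - 162) = (-6 + 478)/(-278 - 162) = 472/(-440) = 472*(-1/440) = -59/55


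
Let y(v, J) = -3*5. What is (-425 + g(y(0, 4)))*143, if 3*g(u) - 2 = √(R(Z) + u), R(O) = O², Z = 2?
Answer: -182039/3 + 143*I*√11/3 ≈ -60680.0 + 158.09*I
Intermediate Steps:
y(v, J) = -15
g(u) = ⅔ + √(4 + u)/3 (g(u) = ⅔ + √(2² + u)/3 = ⅔ + √(4 + u)/3)
(-425 + g(y(0, 4)))*143 = (-425 + (⅔ + √(4 - 15)/3))*143 = (-425 + (⅔ + √(-11)/3))*143 = (-425 + (⅔ + (I*√11)/3))*143 = (-425 + (⅔ + I*√11/3))*143 = (-1273/3 + I*√11/3)*143 = -182039/3 + 143*I*√11/3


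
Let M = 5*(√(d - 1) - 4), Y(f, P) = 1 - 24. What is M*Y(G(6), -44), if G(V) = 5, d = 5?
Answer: 230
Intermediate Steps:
Y(f, P) = -23
M = -10 (M = 5*(√(5 - 1) - 4) = 5*(√4 - 4) = 5*(2 - 4) = 5*(-2) = -10)
M*Y(G(6), -44) = -10*(-23) = 230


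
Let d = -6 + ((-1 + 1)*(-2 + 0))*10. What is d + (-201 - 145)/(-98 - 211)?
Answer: -1508/309 ≈ -4.8803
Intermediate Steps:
d = -6 (d = -6 + (0*(-2))*10 = -6 + 0*10 = -6 + 0 = -6)
d + (-201 - 145)/(-98 - 211) = -6 + (-201 - 145)/(-98 - 211) = -6 - 346/(-309) = -6 - 346*(-1/309) = -6 + 346/309 = -1508/309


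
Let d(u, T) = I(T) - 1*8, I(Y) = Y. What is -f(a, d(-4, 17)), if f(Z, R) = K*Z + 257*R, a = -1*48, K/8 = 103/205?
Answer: -434613/205 ≈ -2120.1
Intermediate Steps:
d(u, T) = -8 + T (d(u, T) = T - 1*8 = T - 8 = -8 + T)
K = 824/205 (K = 8*(103/205) = 824/205 ≈ 4.0195)
a = -48
f(Z, R) = 257*R + 824*Z/205 (f(Z, R) = 824*Z/205 + 257*R = 257*R + 824*Z/205)
-f(a, d(-4, 17)) = -(257*(-8 + 17) + (824/205)*(-48)) = -(257*9 - 39552/205) = -(2313 - 39552/205) = -1*434613/205 = -434613/205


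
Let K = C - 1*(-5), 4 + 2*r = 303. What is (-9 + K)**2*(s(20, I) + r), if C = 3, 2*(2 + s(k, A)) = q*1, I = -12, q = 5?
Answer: 150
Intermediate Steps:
s(k, A) = 1/2 (s(k, A) = -2 + (5*1)/2 = -2 + (1/2)*5 = -2 + 5/2 = 1/2)
r = 299/2 (r = -2 + (1/2)*303 = -2 + 303/2 = 299/2 ≈ 149.50)
K = 8 (K = 3 - 1*(-5) = 3 + 5 = 8)
(-9 + K)**2*(s(20, I) + r) = (-9 + 8)**2*(1/2 + 299/2) = (-1)**2*150 = 1*150 = 150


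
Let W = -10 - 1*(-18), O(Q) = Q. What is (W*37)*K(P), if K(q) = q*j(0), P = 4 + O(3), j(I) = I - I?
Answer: 0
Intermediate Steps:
j(I) = 0
W = 8 (W = -10 + 18 = 8)
P = 7 (P = 4 + 3 = 7)
K(q) = 0 (K(q) = q*0 = 0)
(W*37)*K(P) = (8*37)*0 = 296*0 = 0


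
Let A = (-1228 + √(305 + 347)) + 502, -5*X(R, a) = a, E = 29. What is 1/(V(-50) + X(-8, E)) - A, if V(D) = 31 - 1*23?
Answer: 7991/11 - 2*√163 ≈ 700.92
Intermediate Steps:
V(D) = 8 (V(D) = 31 - 23 = 8)
X(R, a) = -a/5
A = -726 + 2*√163 (A = (-1228 + √652) + 502 = (-1228 + 2*√163) + 502 = -726 + 2*√163 ≈ -700.47)
1/(V(-50) + X(-8, E)) - A = 1/(8 - ⅕*29) - (-726 + 2*√163) = 1/(8 - 29/5) + (726 - 2*√163) = 1/(11/5) + (726 - 2*√163) = 5/11 + (726 - 2*√163) = 7991/11 - 2*√163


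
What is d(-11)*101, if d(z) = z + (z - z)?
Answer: -1111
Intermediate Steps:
d(z) = z (d(z) = z + 0 = z)
d(-11)*101 = -11*101 = -1111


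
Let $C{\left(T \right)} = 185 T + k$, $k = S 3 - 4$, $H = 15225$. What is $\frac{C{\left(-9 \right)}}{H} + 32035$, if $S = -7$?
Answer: $\frac{97546237}{3045} \approx 32035.0$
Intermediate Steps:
$k = -25$ ($k = \left(-7\right) 3 - 4 = -21 - 4 = -25$)
$C{\left(T \right)} = -25 + 185 T$ ($C{\left(T \right)} = 185 T - 25 = -25 + 185 T$)
$\frac{C{\left(-9 \right)}}{H} + 32035 = \frac{-25 + 185 \left(-9\right)}{15225} + 32035 = \left(-25 - 1665\right) \frac{1}{15225} + 32035 = \left(-1690\right) \frac{1}{15225} + 32035 = - \frac{338}{3045} + 32035 = \frac{97546237}{3045}$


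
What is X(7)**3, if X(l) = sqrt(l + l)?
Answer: 14*sqrt(14) ≈ 52.383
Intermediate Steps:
X(l) = sqrt(2)*sqrt(l) (X(l) = sqrt(2*l) = sqrt(2)*sqrt(l))
X(7)**3 = (sqrt(2)*sqrt(7))**3 = (sqrt(14))**3 = 14*sqrt(14)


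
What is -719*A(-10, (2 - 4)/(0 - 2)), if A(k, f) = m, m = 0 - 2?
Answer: 1438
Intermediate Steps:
m = -2
A(k, f) = -2
-719*A(-10, (2 - 4)/(0 - 2)) = -719*(-2) = 1438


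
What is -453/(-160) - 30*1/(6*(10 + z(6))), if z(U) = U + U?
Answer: 4583/1760 ≈ 2.6040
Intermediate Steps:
z(U) = 2*U
-453/(-160) - 30*1/(6*(10 + z(6))) = -453/(-160) - 30*1/(6*(10 + 2*6)) = -453*(-1/160) - 30*1/(6*(10 + 12)) = 453/160 - 30/(22*6) = 453/160 - 30/132 = 453/160 - 30*1/132 = 453/160 - 5/22 = 4583/1760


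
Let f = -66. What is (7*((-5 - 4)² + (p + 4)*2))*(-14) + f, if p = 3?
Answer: -9376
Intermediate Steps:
(7*((-5 - 4)² + (p + 4)*2))*(-14) + f = (7*((-5 - 4)² + (3 + 4)*2))*(-14) - 66 = (7*((-9)² + 7*2))*(-14) - 66 = (7*(81 + 14))*(-14) - 66 = (7*95)*(-14) - 66 = 665*(-14) - 66 = -9310 - 66 = -9376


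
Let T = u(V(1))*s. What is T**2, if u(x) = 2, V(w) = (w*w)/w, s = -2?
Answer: 16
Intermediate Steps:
V(w) = w (V(w) = w**2/w = w)
T = -4 (T = 2*(-2) = -4)
T**2 = (-4)**2 = 16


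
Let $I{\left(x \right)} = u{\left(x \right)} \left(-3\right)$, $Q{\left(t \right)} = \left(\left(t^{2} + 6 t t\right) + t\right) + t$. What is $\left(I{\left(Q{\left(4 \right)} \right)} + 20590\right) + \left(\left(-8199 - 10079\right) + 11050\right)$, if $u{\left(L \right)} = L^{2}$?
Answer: $-29838$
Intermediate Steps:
$Q{\left(t \right)} = 2 t + 7 t^{2}$ ($Q{\left(t \right)} = \left(\left(t^{2} + 6 t^{2}\right) + t\right) + t = \left(7 t^{2} + t\right) + t = \left(t + 7 t^{2}\right) + t = 2 t + 7 t^{2}$)
$I{\left(x \right)} = - 3 x^{2}$ ($I{\left(x \right)} = x^{2} \left(-3\right) = - 3 x^{2}$)
$\left(I{\left(Q{\left(4 \right)} \right)} + 20590\right) + \left(\left(-8199 - 10079\right) + 11050\right) = \left(- 3 \left(4 \left(2 + 7 \cdot 4\right)\right)^{2} + 20590\right) + \left(\left(-8199 - 10079\right) + 11050\right) = \left(- 3 \left(4 \left(2 + 28\right)\right)^{2} + 20590\right) + \left(-18278 + 11050\right) = \left(- 3 \left(4 \cdot 30\right)^{2} + 20590\right) - 7228 = \left(- 3 \cdot 120^{2} + 20590\right) - 7228 = \left(\left(-3\right) 14400 + 20590\right) - 7228 = \left(-43200 + 20590\right) - 7228 = -22610 - 7228 = -29838$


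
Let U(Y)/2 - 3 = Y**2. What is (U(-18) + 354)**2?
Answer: 1016064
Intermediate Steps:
U(Y) = 6 + 2*Y**2
(U(-18) + 354)**2 = ((6 + 2*(-18)**2) + 354)**2 = ((6 + 2*324) + 354)**2 = ((6 + 648) + 354)**2 = (654 + 354)**2 = 1008**2 = 1016064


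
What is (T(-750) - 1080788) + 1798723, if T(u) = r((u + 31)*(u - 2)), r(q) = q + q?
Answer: 1799311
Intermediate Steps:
r(q) = 2*q
T(u) = 2*(-2 + u)*(31 + u) (T(u) = 2*((u + 31)*(u - 2)) = 2*((31 + u)*(-2 + u)) = 2*((-2 + u)*(31 + u)) = 2*(-2 + u)*(31 + u))
(T(-750) - 1080788) + 1798723 = ((-124 + 2*(-750)² + 58*(-750)) - 1080788) + 1798723 = ((-124 + 2*562500 - 43500) - 1080788) + 1798723 = ((-124 + 1125000 - 43500) - 1080788) + 1798723 = (1081376 - 1080788) + 1798723 = 588 + 1798723 = 1799311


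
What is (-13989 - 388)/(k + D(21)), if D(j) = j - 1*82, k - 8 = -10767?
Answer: 14377/10820 ≈ 1.3287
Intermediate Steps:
k = -10759 (k = 8 - 10767 = -10759)
D(j) = -82 + j (D(j) = j - 82 = -82 + j)
(-13989 - 388)/(k + D(21)) = (-13989 - 388)/(-10759 + (-82 + 21)) = -14377/(-10759 - 61) = -14377/(-10820) = -14377*(-1/10820) = 14377/10820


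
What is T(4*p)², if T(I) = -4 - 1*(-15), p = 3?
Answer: 121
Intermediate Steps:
T(I) = 11 (T(I) = -4 + 15 = 11)
T(4*p)² = 11² = 121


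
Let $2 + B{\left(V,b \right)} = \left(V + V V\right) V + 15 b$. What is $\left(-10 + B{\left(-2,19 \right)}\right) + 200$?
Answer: $469$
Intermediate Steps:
$B{\left(V,b \right)} = -2 + 15 b + V \left(V + V^{2}\right)$ ($B{\left(V,b \right)} = -2 + \left(\left(V + V V\right) V + 15 b\right) = -2 + \left(\left(V + V^{2}\right) V + 15 b\right) = -2 + \left(V \left(V + V^{2}\right) + 15 b\right) = -2 + \left(15 b + V \left(V + V^{2}\right)\right) = -2 + 15 b + V \left(V + V^{2}\right)$)
$\left(-10 + B{\left(-2,19 \right)}\right) + 200 = \left(-10 + \left(-2 + \left(-2\right)^{2} + \left(-2\right)^{3} + 15 \cdot 19\right)\right) + 200 = \left(-10 + \left(-2 + 4 - 8 + 285\right)\right) + 200 = \left(-10 + 279\right) + 200 = 269 + 200 = 469$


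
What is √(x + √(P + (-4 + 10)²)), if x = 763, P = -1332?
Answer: √(763 + 36*I) ≈ 27.63 + 0.65146*I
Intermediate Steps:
√(x + √(P + (-4 + 10)²)) = √(763 + √(-1332 + (-4 + 10)²)) = √(763 + √(-1332 + 6²)) = √(763 + √(-1332 + 36)) = √(763 + √(-1296)) = √(763 + 36*I)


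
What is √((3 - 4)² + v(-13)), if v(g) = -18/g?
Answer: √403/13 ≈ 1.5442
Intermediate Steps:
√((3 - 4)² + v(-13)) = √((3 - 4)² - 18/(-13)) = √((-1)² - 18*(-1/13)) = √(1 + 18/13) = √(31/13) = √403/13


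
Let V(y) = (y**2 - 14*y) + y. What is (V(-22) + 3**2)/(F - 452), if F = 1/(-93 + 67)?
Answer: -20254/11753 ≈ -1.7233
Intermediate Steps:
V(y) = y**2 - 13*y
F = -1/26 (F = 1/(-26) = -1/26 ≈ -0.038462)
(V(-22) + 3**2)/(F - 452) = (-22*(-13 - 22) + 3**2)/(-1/26 - 452) = (-22*(-35) + 9)/(-11753/26) = (770 + 9)*(-26/11753) = 779*(-26/11753) = -20254/11753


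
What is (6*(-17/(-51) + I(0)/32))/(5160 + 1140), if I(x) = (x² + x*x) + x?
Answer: 1/3150 ≈ 0.00031746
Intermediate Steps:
I(x) = x + 2*x² (I(x) = (x² + x²) + x = 2*x² + x = x + 2*x²)
(6*(-17/(-51) + I(0)/32))/(5160 + 1140) = (6*(-17/(-51) + (0*(1 + 2*0))/32))/(5160 + 1140) = (6*(-17*(-1/51) + (0*(1 + 0))*(1/32)))/6300 = (6*(⅓ + (0*1)*(1/32)))*(1/6300) = (6*(⅓ + 0*(1/32)))*(1/6300) = (6*(⅓ + 0))*(1/6300) = (6*(⅓))*(1/6300) = 2*(1/6300) = 1/3150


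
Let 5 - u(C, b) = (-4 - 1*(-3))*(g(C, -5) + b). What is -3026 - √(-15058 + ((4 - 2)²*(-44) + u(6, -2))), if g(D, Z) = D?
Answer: -3026 - 5*I*√609 ≈ -3026.0 - 123.39*I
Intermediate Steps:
u(C, b) = 5 + C + b (u(C, b) = 5 - (-4 - 1*(-3))*(C + b) = 5 - (-4 + 3)*(C + b) = 5 - (-1)*(C + b) = 5 - (-C - b) = 5 + (C + b) = 5 + C + b)
-3026 - √(-15058 + ((4 - 2)²*(-44) + u(6, -2))) = -3026 - √(-15058 + ((4 - 2)²*(-44) + (5 + 6 - 2))) = -3026 - √(-15058 + (2²*(-44) + 9)) = -3026 - √(-15058 + (4*(-44) + 9)) = -3026 - √(-15058 + (-176 + 9)) = -3026 - √(-15058 - 167) = -3026 - √(-15225) = -3026 - 5*I*√609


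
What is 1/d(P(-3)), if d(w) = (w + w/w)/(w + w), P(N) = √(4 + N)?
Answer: 1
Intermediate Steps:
d(w) = (1 + w)/(2*w) (d(w) = (w + 1)/((2*w)) = (1 + w)*(1/(2*w)) = (1 + w)/(2*w))
1/d(P(-3)) = 1/((1 + √(4 - 3))/(2*(√(4 - 3)))) = 1/((1 + √1)/(2*(√1))) = 1/((½)*(1 + 1)/1) = 1/((½)*1*2) = 1/1 = 1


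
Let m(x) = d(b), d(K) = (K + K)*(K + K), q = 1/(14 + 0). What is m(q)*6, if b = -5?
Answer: 600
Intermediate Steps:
q = 1/14 ≈ 0.071429
d(K) = 4*K² (d(K) = (2*K)*(2*K) = 4*K²)
m(x) = 100 (m(x) = 4*(-5)² = 4*25 = 100)
m(q)*6 = 100*6 = 600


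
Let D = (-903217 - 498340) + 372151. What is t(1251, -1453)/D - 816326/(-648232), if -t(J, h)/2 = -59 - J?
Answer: 209658128629/166823477548 ≈ 1.2568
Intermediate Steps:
D = -1029406 (D = -1401557 + 372151 = -1029406)
t(J, h) = 118 + 2*J (t(J, h) = -2*(-59 - J) = 118 + 2*J)
t(1251, -1453)/D - 816326/(-648232) = (118 + 2*1251)/(-1029406) - 816326/(-648232) = (118 + 2502)*(-1/1029406) - 816326*(-1/648232) = 2620*(-1/1029406) + 408163/324116 = -1310/514703 + 408163/324116 = 209658128629/166823477548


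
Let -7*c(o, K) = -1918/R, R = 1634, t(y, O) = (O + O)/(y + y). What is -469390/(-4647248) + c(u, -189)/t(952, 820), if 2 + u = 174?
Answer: 6056419801/20482745560 ≈ 0.29568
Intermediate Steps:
u = 172 (u = -2 + 174 = 172)
t(y, O) = O/y (t(y, O) = (2*O)/((2*y)) = (2*O)*(1/(2*y)) = O/y)
c(o, K) = 137/817 (c(o, K) = -(-274)/1634 = -⅐*(-959/817) = 137/817)
-469390/(-4647248) + c(u, -189)/t(952, 820) = -469390/(-4647248) + 137/(817*((820/952))) = -469390*(-1/4647248) + 137/(817*((820*(1/952)))) = 234695/2323624 + 137/(817*(205/238)) = 234695/2323624 + (137/817)*(238/205) = 234695/2323624 + 32606/167485 = 6056419801/20482745560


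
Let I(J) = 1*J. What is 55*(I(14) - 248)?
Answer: -12870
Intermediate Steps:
I(J) = J
55*(I(14) - 248) = 55*(14 - 248) = 55*(-234) = -12870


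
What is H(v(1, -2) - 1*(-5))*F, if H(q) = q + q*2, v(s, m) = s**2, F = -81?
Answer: -1458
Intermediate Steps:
H(q) = 3*q (H(q) = q + 2*q = 3*q)
H(v(1, -2) - 1*(-5))*F = (3*(1**2 - 1*(-5)))*(-81) = (3*(1 + 5))*(-81) = (3*6)*(-81) = 18*(-81) = -1458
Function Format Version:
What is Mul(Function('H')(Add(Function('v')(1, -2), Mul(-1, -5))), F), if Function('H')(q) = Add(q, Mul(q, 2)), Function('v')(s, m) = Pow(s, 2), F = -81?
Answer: -1458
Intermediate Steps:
Function('H')(q) = Mul(3, q) (Function('H')(q) = Add(q, Mul(2, q)) = Mul(3, q))
Mul(Function('H')(Add(Function('v')(1, -2), Mul(-1, -5))), F) = Mul(Mul(3, Add(Pow(1, 2), Mul(-1, -5))), -81) = Mul(Mul(3, Add(1, 5)), -81) = Mul(Mul(3, 6), -81) = Mul(18, -81) = -1458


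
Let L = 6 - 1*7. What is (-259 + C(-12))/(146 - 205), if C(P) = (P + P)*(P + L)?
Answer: -53/59 ≈ -0.89830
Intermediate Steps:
L = -1 (L = 6 - 7 = -1)
C(P) = 2*P*(-1 + P) (C(P) = (P + P)*(P - 1) = (2*P)*(-1 + P) = 2*P*(-1 + P))
(-259 + C(-12))/(146 - 205) = (-259 + 2*(-12)*(-1 - 12))/(146 - 205) = (-259 + 2*(-12)*(-13))/(-59) = (-259 + 312)*(-1/59) = 53*(-1/59) = -53/59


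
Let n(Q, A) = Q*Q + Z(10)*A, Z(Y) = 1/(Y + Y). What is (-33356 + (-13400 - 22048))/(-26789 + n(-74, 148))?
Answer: 86005/26632 ≈ 3.2294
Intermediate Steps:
Z(Y) = 1/(2*Y)
n(Q, A) = Q² + A/20 (n(Q, A) = Q*Q + ((½)/10)*A = Q² + ((½)*(⅒))*A = Q² + A/20)
(-33356 + (-13400 - 22048))/(-26789 + n(-74, 148)) = (-33356 + (-13400 - 22048))/(-26789 + ((-74)² + (1/20)*148)) = (-33356 - 35448)/(-26789 + (5476 + 37/5)) = -68804/(-26789 + 27417/5) = -68804/(-106528/5) = -68804*(-5/106528) = 86005/26632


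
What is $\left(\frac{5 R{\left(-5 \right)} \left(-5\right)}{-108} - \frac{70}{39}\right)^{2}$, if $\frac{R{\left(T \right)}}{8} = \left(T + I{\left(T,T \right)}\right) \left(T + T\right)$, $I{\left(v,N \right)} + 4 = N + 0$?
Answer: $\frac{8166736900}{123201} \approx 66288.0$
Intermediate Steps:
$I{\left(v,N \right)} = -4 + N$ ($I{\left(v,N \right)} = -4 + \left(N + 0\right) = -4 + N$)
$R{\left(T \right)} = 16 T \left(-4 + 2 T\right)$ ($R{\left(T \right)} = 8 \left(T + \left(-4 + T\right)\right) \left(T + T\right) = 8 \left(-4 + 2 T\right) 2 T = 8 \cdot 2 T \left(-4 + 2 T\right) = 16 T \left(-4 + 2 T\right)$)
$\left(\frac{5 R{\left(-5 \right)} \left(-5\right)}{-108} - \frac{70}{39}\right)^{2} = \left(\frac{5 \cdot 32 \left(-5\right) \left(-2 - 5\right) \left(-5\right)}{-108} - \frac{70}{39}\right)^{2} = \left(5 \cdot 32 \left(-5\right) \left(-7\right) \left(-5\right) \left(- \frac{1}{108}\right) - \frac{70}{39}\right)^{2} = \left(5 \cdot 1120 \left(-5\right) \left(- \frac{1}{108}\right) - \frac{70}{39}\right)^{2} = \left(5600 \left(-5\right) \left(- \frac{1}{108}\right) - \frac{70}{39}\right)^{2} = \left(\left(-28000\right) \left(- \frac{1}{108}\right) - \frac{70}{39}\right)^{2} = \left(\frac{7000}{27} - \frac{70}{39}\right)^{2} = \left(\frac{90370}{351}\right)^{2} = \frac{8166736900}{123201}$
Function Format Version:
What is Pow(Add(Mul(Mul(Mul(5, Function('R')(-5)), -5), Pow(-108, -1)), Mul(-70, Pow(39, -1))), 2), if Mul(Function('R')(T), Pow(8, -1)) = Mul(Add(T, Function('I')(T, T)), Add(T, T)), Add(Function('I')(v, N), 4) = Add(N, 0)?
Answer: Rational(8166736900, 123201) ≈ 66288.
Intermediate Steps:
Function('I')(v, N) = Add(-4, N) (Function('I')(v, N) = Add(-4, Add(N, 0)) = Add(-4, N))
Function('R')(T) = Mul(16, T, Add(-4, Mul(2, T))) (Function('R')(T) = Mul(8, Mul(Add(T, Add(-4, T)), Add(T, T))) = Mul(8, Mul(Add(-4, Mul(2, T)), Mul(2, T))) = Mul(8, Mul(2, T, Add(-4, Mul(2, T)))) = Mul(16, T, Add(-4, Mul(2, T))))
Pow(Add(Mul(Mul(Mul(5, Function('R')(-5)), -5), Pow(-108, -1)), Mul(-70, Pow(39, -1))), 2) = Pow(Add(Mul(Mul(Mul(5, Mul(32, -5, Add(-2, -5))), -5), Pow(-108, -1)), Mul(-70, Pow(39, -1))), 2) = Pow(Add(Mul(Mul(Mul(5, Mul(32, -5, -7)), -5), Rational(-1, 108)), Mul(-70, Rational(1, 39))), 2) = Pow(Add(Mul(Mul(Mul(5, 1120), -5), Rational(-1, 108)), Rational(-70, 39)), 2) = Pow(Add(Mul(Mul(5600, -5), Rational(-1, 108)), Rational(-70, 39)), 2) = Pow(Add(Mul(-28000, Rational(-1, 108)), Rational(-70, 39)), 2) = Pow(Add(Rational(7000, 27), Rational(-70, 39)), 2) = Pow(Rational(90370, 351), 2) = Rational(8166736900, 123201)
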